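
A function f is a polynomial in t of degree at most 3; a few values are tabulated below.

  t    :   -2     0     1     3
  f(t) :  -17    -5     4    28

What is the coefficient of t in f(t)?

Write f(t) = at³ + bt² + ct + d; the 4 given values yield a linear system in the 4 coefficients.
Solving, the leading coefficient vanishes, and f(t) = t² + 8t - 5.
The coefficient of t is 8.

8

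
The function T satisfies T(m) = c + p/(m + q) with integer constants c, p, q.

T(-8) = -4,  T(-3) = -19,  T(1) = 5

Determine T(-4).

(T(m) − c)(m + q) = p for each data point; the three points give a linear system in c and q, then p follows.
Solving: c = -1, q = 2, p = 18, so T(m) = -1 + 18/(m + 2).
Then T(-4) = -1 + 18/(-2) = -10.

-10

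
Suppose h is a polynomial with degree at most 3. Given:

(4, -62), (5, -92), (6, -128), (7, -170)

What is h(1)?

-8

First differences: -30, -36, -42. Second differences: -6, -6.
Level-2 differences are constant, so h has degree 2.
Fitting a degree-2 polynomial gives h(m) = -3m² - 3m - 2.
Then h(1) = -8.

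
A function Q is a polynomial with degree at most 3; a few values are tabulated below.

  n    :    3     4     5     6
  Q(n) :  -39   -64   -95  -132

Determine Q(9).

-279

First differences: -25, -31, -37. Second differences: -6, -6.
Level-2 differences are constant, so Q has degree 2.
Fitting a degree-2 polynomial gives Q(n) = -3n² - 4n.
Then Q(9) = -279.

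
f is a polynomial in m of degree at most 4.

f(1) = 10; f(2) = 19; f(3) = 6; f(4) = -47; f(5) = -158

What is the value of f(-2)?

31

First differences: 9, -13, -53, -111. Second differences: -22, -40, -58. Third differences: -18, -18.
Level-3 differences are constant, so f has degree 3.
Fitting a degree-3 polynomial gives f(m) = -3m³ + 7m² + 9m - 3.
Then f(-2) = 31.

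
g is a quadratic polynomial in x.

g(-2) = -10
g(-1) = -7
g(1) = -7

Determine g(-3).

-15

Write g(x) = ax² + bx + c; the 3 given values yield a linear system in the 3 coefficients.
Solving, g(x) = -x² - 6.
Then g(-3) = -15.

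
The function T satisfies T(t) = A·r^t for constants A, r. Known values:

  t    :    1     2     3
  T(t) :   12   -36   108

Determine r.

Consecutive ratio: -36/12 = -3, and 108/(-36) = -3, so r = -3.
Then A·(-3)^1 = 12 gives A = -4, and T(t) = -4·(-3)^t.

-3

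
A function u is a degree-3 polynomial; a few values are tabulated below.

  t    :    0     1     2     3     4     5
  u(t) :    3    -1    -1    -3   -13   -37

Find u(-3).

First differences: -4, 0, -2, -10, -24. Second differences: 4, -2, -8, -14. Third differences: -6, -6, -6.
Level-3 differences are constant, so u has degree 3.
Fitting a degree-3 polynomial gives u(t) = -t³ + 5t² - 8t + 3.
Then u(-3) = 99.

99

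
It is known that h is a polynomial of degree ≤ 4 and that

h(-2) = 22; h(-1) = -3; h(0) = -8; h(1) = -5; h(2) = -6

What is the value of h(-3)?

79

First differences: -25, -5, 3, -1. Second differences: 20, 8, -4. Third differences: -12, -12.
Level-3 differences are constant, so h has degree 3.
Fitting a degree-3 polynomial gives h(m) = -2m³ + 4m² + m - 8.
Then h(-3) = 79.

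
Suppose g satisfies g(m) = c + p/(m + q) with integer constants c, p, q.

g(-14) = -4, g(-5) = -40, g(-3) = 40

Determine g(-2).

20

(g(m) − c)(m + q) = p for each data point; the three points give a linear system in c and q, then p follows.
Solving: c = 0, q = 4, p = 40, so g(m) = 40/(m + 4).
Then g(-2) = 0 + 40/2 = 20.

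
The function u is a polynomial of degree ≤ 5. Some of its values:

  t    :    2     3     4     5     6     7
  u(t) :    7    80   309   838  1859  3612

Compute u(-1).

4

First differences: 73, 229, 529, 1021, 1753. Second differences: 156, 300, 492, 732. Third differences: 144, 192, 240. Fourth differences: 48, 48.
Level-4 differences are constant, so u has degree 4.
Fitting a degree-4 polynomial gives u(t) = 2t^4 - 4t³ + 4t² - t - 7.
Then u(-1) = 4.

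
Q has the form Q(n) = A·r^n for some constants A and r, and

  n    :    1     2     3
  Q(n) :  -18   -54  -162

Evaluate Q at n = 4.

Consecutive ratio: -54/(-18) = 3, and -162/(-54) = 3, so r = 3.
Then A·3^1 = -18 gives A = -6, and Q(n) = -6·3^n.
Q(4) = -6·3^4 = -486.

-486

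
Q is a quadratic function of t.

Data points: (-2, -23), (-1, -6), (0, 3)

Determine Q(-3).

-48

Write Q(t) = at² + bt + c; the 3 given values yield a linear system in the 3 coefficients.
Solving, Q(t) = -4t² + 5t + 3.
Then Q(-3) = -48.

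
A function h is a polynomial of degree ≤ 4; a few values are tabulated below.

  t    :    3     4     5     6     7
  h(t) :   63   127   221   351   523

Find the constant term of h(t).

First differences: 64, 94, 130, 172. Second differences: 30, 36, 42. Third differences: 6, 6.
Level-3 differences are constant, so h has degree 3.
Fitting a degree-3 polynomial gives h(t) = t³ + 3t² + 6t - 9.
The constant term is h(0) = -9.

-9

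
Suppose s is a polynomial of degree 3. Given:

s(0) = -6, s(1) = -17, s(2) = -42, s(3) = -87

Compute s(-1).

-3

Write s(k) = ak³ + bk² + ck + d; the 4 given values yield a linear system in the 4 coefficients.
Solving, s(k) = -k³ - 4k² - 6k - 6.
Then s(-1) = -3.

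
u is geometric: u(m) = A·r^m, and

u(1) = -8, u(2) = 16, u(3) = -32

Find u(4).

64

Consecutive ratio: 16/(-8) = -2, and -32/16 = -2, so r = -2.
Then A·(-2)^1 = -8 gives A = 4, and u(m) = 4·(-2)^m.
u(4) = 4·(-2)^4 = 64.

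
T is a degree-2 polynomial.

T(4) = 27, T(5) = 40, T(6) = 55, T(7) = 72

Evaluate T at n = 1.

Write T(n) = an² + bn + c; the 4 given values yield a linear system in the 3 coefficients.
Solving, T(n) = n² + 4n - 5.
Then T(1) = 0.

0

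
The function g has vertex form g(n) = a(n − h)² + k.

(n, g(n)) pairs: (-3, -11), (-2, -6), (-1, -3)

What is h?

First differences 5, 3; second difference -2 = 2a, so a = -1.
Expanding, the n-coefficient is −2ah = 2h; matching it to the data gives h = 0, and then k = -2.
So g(n) = -1(n + 0)² − 2.
Hence h = 0.

0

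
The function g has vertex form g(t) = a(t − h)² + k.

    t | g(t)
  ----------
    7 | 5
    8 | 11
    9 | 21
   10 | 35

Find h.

6

First differences 6, 10, 14; second difference 4 = 2a, so a = 2.
Expanding, the t-coefficient is −2ah = -4h; matching it to the data gives h = 6, and then k = 3.
So g(t) = 2(t − 6)² + 3.
Hence h = 6.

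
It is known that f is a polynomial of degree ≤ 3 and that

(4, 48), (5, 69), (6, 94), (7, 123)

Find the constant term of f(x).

4

Write f(x) = ax³ + bx² + cx + d; the 4 given values yield a linear system in the 4 coefficients.
Solving, the leading coefficient vanishes, and f(x) = 2x² + 3x + 4.
The constant term is f(0) = 4.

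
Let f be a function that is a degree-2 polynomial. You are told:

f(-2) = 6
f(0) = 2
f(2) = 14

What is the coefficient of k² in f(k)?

2

Write f(k) = ak² + bk + c; the 3 given values yield a linear system in the 3 coefficients.
Solving, f(k) = 2k² + 2k + 2.
The coefficient of k² is 2.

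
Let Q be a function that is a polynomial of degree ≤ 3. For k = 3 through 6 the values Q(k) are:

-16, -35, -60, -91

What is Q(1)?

First differences: -19, -25, -31. Second differences: -6, -6.
Level-2 differences are constant, so Q has degree 2.
Fitting a degree-2 polynomial gives Q(k) = -3k² + 2k + 5.
Then Q(1) = 4.

4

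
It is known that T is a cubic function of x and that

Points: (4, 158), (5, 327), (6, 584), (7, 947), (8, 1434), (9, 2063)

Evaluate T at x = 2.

12

Write T(x) = ax³ + bx² + cx + d; the 6 given values yield a linear system in the 4 coefficients.
Solving, T(x) = 3x³ - x² - 5x + 2.
Then T(2) = 12.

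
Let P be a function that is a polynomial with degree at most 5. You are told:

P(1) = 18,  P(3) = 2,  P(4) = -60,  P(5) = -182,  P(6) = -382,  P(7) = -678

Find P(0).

8

Write P(m) = am^5 + bm^4 + cm³ + dm² + em + p; the 6 given values yield a linear system in the 6 coefficients.
Solving, the top 2 coefficients vanish, and P(m) = -3m³ + 6m² + 7m + 8.
Then P(0) = 8.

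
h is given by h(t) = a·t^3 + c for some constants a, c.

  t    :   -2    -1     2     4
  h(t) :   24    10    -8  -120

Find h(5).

From h(-2) = 24 and h(-1) = 10: -8a + c = 24 and -1a + c = 10.
Subtracting: 7a = -14, so a = -2; then c = 24 − (-2)·(-8) = 8.
So h(t) = -2t³ + 8, and h(5) = -242.

-242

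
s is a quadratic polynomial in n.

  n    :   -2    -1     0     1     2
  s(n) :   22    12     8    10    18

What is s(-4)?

First differences: -10, -4, 2, 8. Second differences: 6, 6, 6.
Level-2 differences are constant, so s has degree 2.
Fitting a degree-2 polynomial gives s(n) = 3n² - n + 8.
Then s(-4) = 60.

60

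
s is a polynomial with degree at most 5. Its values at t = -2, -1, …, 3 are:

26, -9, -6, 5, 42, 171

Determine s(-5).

First differences: -35, 3, 11, 37, 129. Second differences: 38, 8, 26, 92. Third differences: -30, 18, 66. Fourth differences: 48, 48.
Level-4 differences are constant, so s has degree 4.
Fitting a degree-4 polynomial gives s(t) = 2t^4 - t³ + 2t² + 8t - 6.
Then s(-5) = 1379.

1379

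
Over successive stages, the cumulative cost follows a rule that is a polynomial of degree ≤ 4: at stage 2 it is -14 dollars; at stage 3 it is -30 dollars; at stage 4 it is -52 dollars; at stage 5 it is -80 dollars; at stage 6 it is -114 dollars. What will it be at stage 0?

0

Write the value at t as h(t).
First differences: -16, -22, -28, -34. Second differences: -6, -6, -6.
Level-2 differences are constant, so h has degree 2.
Fitting a degree-2 polynomial gives h(t) = -3t² - t.
Then h(0) = 0.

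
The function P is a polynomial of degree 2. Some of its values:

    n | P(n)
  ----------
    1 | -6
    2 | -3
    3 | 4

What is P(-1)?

0

Write P(n) = an² + bn + c; the 3 given values yield a linear system in the 3 coefficients.
Solving, P(n) = 2n² - 3n - 5.
Then P(-1) = 0.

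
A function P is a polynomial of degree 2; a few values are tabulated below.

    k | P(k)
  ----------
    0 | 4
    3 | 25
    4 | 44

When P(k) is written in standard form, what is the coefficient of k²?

Write P(k) = ak² + bk + c; the 3 given values yield a linear system in the 3 coefficients.
Solving, P(k) = 3k² - 2k + 4.
The coefficient of k² is 3.

3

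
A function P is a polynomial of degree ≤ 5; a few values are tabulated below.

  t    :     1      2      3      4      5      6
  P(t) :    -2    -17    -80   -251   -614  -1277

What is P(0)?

1

First differences: -15, -63, -171, -363, -663. Second differences: -48, -108, -192, -300. Third differences: -60, -84, -108. Fourth differences: -24, -24.
Level-4 differences are constant, so P has degree 4.
Fitting a degree-4 polynomial gives P(t) = -t^4 + t² - 3t + 1.
Then P(0) = 1.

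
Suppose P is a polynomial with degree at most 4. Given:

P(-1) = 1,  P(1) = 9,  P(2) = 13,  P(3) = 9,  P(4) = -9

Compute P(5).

Write P(k) = ak^4 + bk³ + ck² + dk + e; the 5 given values yield a linear system in the 5 coefficients.
Solving, the leading coefficient vanishes, and P(k) = -k³ + 2k² + 5k + 3.
Then P(5) = -47.

-47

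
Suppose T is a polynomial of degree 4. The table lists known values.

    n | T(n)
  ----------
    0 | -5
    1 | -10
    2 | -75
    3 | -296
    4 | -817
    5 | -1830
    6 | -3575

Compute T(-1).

First differences: -5, -65, -221, -521, -1013, -1745. Second differences: -60, -156, -300, -492, -732. Third differences: -96, -144, -192, -240. Fourth differences: -48, -48, -48.
Level-4 differences are constant, so T has degree 4.
Fitting a degree-4 polynomial gives T(n) = -2n^4 - 4n³ - 4n² + 5n - 5.
Then T(-1) = -12.

-12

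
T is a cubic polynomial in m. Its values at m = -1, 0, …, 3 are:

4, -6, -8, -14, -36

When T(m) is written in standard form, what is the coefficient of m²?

4

First differences: -10, -2, -6, -22. Second differences: 8, -4, -16. Third differences: -12, -12.
Level-3 differences are constant, so T has degree 3.
Fitting a degree-3 polynomial gives T(m) = -2m³ + 4m² - 4m - 6.
The coefficient of m² is 4.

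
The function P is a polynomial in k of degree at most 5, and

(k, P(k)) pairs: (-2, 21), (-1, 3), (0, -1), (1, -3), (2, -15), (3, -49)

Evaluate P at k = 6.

-403

First differences: -18, -4, -2, -12, -34. Second differences: 14, 2, -10, -22. Third differences: -12, -12, -12.
Level-3 differences are constant, so P has degree 3.
Fitting a degree-3 polynomial gives P(k) = -2k³ + k² - k - 1.
Then P(6) = -403.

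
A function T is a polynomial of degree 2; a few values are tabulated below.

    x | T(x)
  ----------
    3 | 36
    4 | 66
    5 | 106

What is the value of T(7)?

Write T(x) = ax² + bx + c; the 3 given values yield a linear system in the 3 coefficients.
Solving, T(x) = 5x² - 5x + 6.
Then T(7) = 216.

216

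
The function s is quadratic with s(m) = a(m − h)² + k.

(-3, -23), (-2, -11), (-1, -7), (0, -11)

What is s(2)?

First differences 12, 4, -4; second difference -8 = 2a, so a = -4.
Expanding, the m-coefficient is −2ah = 8h; matching it to the data gives h = -1, and then k = -7.
So s(m) = -4(m + 1)² − 7.
s(2) = -4·3² − 7 = -43.

-43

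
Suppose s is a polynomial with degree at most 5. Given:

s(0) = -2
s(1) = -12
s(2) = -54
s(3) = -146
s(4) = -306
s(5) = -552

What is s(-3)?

16

First differences: -10, -42, -92, -160, -246. Second differences: -32, -50, -68, -86. Third differences: -18, -18, -18.
Level-3 differences are constant, so s has degree 3.
Fitting a degree-3 polynomial gives s(k) = -3k³ - 7k² - 2.
Then s(-3) = 16.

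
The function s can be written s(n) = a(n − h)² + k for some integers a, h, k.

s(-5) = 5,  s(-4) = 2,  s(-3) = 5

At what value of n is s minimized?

-4

First differences -3, 3; second difference 6 = 2a, so a = 3.
Expanding, the n-coefficient is −2ah = -6h; matching it to the data gives h = -4, and then k = 2.
So s(n) = 3(n + 4)² + 2.
Hence h = -4.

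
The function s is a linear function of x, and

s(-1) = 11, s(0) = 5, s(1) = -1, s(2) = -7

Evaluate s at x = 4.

-19

First differences: -6, -6, -6.
Level-1 differences are constant, so s has degree 1.
Fitting a degree-1 polynomial gives s(x) = -6x + 5.
Then s(4) = -19.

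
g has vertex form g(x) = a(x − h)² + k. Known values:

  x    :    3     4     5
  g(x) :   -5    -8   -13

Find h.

2

First differences -3, -5; second difference -2 = 2a, so a = -1.
Expanding, the x-coefficient is −2ah = 2h; matching it to the data gives h = 2, and then k = -4.
So g(x) = -1(x − 2)² − 4.
Hence h = 2.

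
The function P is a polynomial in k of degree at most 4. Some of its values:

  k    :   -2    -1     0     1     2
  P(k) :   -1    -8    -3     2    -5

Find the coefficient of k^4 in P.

0

Write P(k) = ak^4 + bk³ + ck² + dk + e; the 5 given values yield a linear system in the 5 coefficients.
Solving, the leading coefficient vanishes, and P(k) = -2k³ + 7k - 3.
The coefficient of k^4 is 0.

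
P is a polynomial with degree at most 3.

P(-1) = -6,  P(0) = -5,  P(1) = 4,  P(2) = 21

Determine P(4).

First differences: 1, 9, 17. Second differences: 8, 8.
Level-2 differences are constant, so P has degree 2.
Fitting a degree-2 polynomial gives P(m) = 4m² + 5m - 5.
Then P(4) = 79.

79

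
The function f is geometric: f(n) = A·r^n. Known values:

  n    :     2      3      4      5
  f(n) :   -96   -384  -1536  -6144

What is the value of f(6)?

-24576

Consecutive ratio: -384/(-96) = 4, and -1536/(-384) = 4, so r = 4.
Then A·4^2 = -96 gives A = -6, and f(n) = -6·4^n.
f(6) = -6·4^6 = -24576.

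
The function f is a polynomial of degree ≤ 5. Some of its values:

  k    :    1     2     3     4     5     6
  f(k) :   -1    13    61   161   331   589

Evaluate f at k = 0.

First differences: 14, 48, 100, 170, 258. Second differences: 34, 52, 70, 88. Third differences: 18, 18, 18.
Level-3 differences are constant, so f has degree 3.
Fitting a degree-3 polynomial gives f(k) = 3k³ - k² - 4k + 1.
Then f(0) = 1.

1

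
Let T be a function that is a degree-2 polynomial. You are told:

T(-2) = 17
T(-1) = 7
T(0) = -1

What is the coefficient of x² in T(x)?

Write T(x) = ax² + bx + c; the 3 given values yield a linear system in the 3 coefficients.
Solving, T(x) = x² - 7x - 1.
The coefficient of x² is 1.

1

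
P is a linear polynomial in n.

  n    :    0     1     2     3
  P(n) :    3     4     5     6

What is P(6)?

First differences: 1, 1, 1.
Level-1 differences are constant, so P has degree 1.
Fitting a degree-1 polynomial gives P(n) = n + 3.
Then P(6) = 9.

9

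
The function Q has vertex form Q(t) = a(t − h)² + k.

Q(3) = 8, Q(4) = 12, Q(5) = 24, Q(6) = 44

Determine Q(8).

First differences 4, 12, 20; second difference 8 = 2a, so a = 4.
Expanding, the t-coefficient is −2ah = -8h; matching it to the data gives h = 3, and then k = 8.
So Q(t) = 4(t − 3)² + 8.
Q(8) = 4·5² + 8 = 108.

108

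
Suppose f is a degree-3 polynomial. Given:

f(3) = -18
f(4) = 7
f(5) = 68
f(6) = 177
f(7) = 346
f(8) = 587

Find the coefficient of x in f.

-7

Write f(x) = ax³ + bx² + cx + d; the 6 given values yield a linear system in the 4 coefficients.
Solving, f(x) = 2x³ - 6x² - 7x + 3.
The coefficient of x is -7.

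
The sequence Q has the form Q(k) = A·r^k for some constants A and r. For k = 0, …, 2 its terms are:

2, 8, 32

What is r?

Consecutive ratio: 8/2 = 4, and 32/8 = 4, so r = 4.
Then A·4^0 = 2 gives A = 2, and Q(k) = 2·4^k.

4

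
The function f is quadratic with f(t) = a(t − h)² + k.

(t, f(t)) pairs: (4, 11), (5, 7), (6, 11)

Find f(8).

43

First differences -4, 4; second difference 8 = 2a, so a = 4.
Expanding, the t-coefficient is −2ah = -8h; matching it to the data gives h = 5, and then k = 7.
So f(t) = 4(t − 5)² + 7.
f(8) = 4·3² + 7 = 43.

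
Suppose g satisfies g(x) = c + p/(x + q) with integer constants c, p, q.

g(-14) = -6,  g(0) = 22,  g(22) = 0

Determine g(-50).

-3

(g(x) − c)(x + q) = p for each data point; the three points give a linear system in c and q, then p follows.
Solving: c = -2, q = 2, p = 48, so g(x) = -2 + 48/(x + 2).
Then g(-50) = -2 + 48/(-48) = -3.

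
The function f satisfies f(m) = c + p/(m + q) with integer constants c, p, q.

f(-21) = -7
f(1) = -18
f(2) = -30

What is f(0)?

-14

(f(m) − c)(m + q) = p for each data point; the three points give a linear system in c and q, then p follows.
Solving: c = -6, q = -3, p = 24, so f(m) = -6 + 24/(m − 3).
Then f(0) = -6 + 24/(-3) = -14.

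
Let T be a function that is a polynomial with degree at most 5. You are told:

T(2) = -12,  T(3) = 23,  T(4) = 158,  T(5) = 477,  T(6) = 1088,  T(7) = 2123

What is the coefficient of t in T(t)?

-5

First differences: 35, 135, 319, 611, 1035. Second differences: 100, 184, 292, 424. Third differences: 84, 108, 132. Fourth differences: 24, 24.
Level-4 differences are constant, so T has degree 4.
Fitting a degree-4 polynomial gives T(t) = t^4 - 5t² - 5t + 2.
The coefficient of t is -5.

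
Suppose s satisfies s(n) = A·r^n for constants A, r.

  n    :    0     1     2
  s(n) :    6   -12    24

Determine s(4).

96

Consecutive ratio: -12/6 = -2, and 24/(-12) = -2, so r = -2.
Then A·(-2)^0 = 6 gives A = 6, and s(n) = 6·(-2)^n.
s(4) = 6·(-2)^4 = 96.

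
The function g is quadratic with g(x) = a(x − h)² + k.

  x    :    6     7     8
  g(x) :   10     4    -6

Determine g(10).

-38

First differences -6, -10; second difference -4 = 2a, so a = -2.
Expanding, the x-coefficient is −2ah = 4h; matching it to the data gives h = 5, and then k = 12.
So g(x) = -2(x − 5)² + 12.
g(10) = -2·5² + 12 = -38.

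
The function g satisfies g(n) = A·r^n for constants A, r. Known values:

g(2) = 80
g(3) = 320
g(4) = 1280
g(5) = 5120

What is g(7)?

Consecutive ratio: 320/80 = 4, and 1280/320 = 4, so r = 4.
Then A·4^2 = 80 gives A = 5, and g(n) = 5·4^n.
g(7) = 5·4^7 = 81920.

81920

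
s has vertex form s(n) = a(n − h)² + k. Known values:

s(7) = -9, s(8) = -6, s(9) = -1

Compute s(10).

First differences 3, 5; second difference 2 = 2a, so a = 1.
Expanding, the n-coefficient is −2ah = -2h; matching it to the data gives h = 6, and then k = -10.
So s(n) = 1(n − 6)² − 10.
s(10) = 1·4² − 10 = 6.

6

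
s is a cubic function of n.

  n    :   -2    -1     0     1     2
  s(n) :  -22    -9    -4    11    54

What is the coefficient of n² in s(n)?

First differences: 13, 5, 15, 43. Second differences: -8, 10, 28. Third differences: 18, 18.
Level-3 differences are constant, so s has degree 3.
Fitting a degree-3 polynomial gives s(n) = 3n³ + 5n² + 7n - 4.
The coefficient of n² is 5.

5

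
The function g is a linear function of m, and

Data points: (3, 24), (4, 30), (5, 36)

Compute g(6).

42

First differences: 6, 6.
Level-1 differences are constant, so g has degree 1.
Fitting a degree-1 polynomial gives g(m) = 6m + 6.
Then g(6) = 42.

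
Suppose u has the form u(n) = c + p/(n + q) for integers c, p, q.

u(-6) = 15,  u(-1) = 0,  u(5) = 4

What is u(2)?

3

(u(n) − c)(n + q) = p for each data point; the three points give a linear system in c and q, then p follows.
Solving: c = 6, q = 4, p = -18, so u(n) = 6 − 18/(n + 4).
Then u(2) = 6 − 18/6 = 3.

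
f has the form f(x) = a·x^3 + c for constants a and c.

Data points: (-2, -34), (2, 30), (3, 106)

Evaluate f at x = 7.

From f(-2) = -34 and f(2) = 30: -8a + c = -34 and 8a + c = 30.
Subtracting: 16a = 64, so a = 4; then c = -34 − 4·(-8) = -2.
So f(x) = 4x³ − 2, and f(7) = 1370.

1370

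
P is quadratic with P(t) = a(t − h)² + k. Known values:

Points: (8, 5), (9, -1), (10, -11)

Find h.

First differences -6, -10; second difference -4 = 2a, so a = -2.
Expanding, the t-coefficient is −2ah = 4h; matching it to the data gives h = 7, and then k = 7.
So P(t) = -2(t − 7)² + 7.
Hence h = 7.

7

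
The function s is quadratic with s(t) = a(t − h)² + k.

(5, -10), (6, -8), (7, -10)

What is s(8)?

-16

First differences 2, -2; second difference -4 = 2a, so a = -2.
Expanding, the t-coefficient is −2ah = 4h; matching it to the data gives h = 6, and then k = -8.
So s(t) = -2(t − 6)² − 8.
s(8) = -2·2² − 8 = -16.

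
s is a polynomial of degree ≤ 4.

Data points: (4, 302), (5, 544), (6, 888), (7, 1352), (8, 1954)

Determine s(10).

3644

First differences: 242, 344, 464, 602. Second differences: 102, 120, 138. Third differences: 18, 18.
Level-3 differences are constant, so s has degree 3.
Fitting a degree-3 polynomial gives s(m) = 3m³ + 6m² + 5m - 6.
Then s(10) = 3644.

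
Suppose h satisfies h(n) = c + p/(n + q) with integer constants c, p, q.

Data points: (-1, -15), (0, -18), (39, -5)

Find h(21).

-4

(h(n) − c)(n + q) = p for each data point; the three points give a linear system in c and q, then p follows.
Solving: c = -6, q = -3, p = 36, so h(n) = -6 + 36/(n − 3).
Then h(21) = -6 + 36/18 = -4.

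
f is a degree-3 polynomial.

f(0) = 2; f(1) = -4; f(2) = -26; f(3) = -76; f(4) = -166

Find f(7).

-796

Write f(x) = ax³ + bx² + cx + d; the 5 given values yield a linear system in the 4 coefficients.
Solving, f(x) = -2x³ - 2x² - 2x + 2.
Then f(7) = -796.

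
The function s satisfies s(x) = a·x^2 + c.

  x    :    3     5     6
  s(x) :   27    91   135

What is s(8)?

247

From s(3) = 27 and s(5) = 91: 9a + c = 27 and 25a + c = 91.
Subtracting: 16a = 64, so a = 4; then c = 27 − 4·9 = -9.
So s(x) = 4x² − 9, and s(8) = 247.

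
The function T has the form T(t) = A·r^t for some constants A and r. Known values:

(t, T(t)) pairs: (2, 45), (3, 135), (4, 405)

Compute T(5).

1215

Consecutive ratio: 135/45 = 3, and 405/135 = 3, so r = 3.
Then A·3^2 = 45 gives A = 5, and T(t) = 5·3^t.
T(5) = 5·3^5 = 1215.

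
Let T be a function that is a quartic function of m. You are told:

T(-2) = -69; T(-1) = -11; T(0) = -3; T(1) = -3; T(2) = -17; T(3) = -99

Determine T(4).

-351

First differences: 58, 8, 0, -14, -82. Second differences: -50, -8, -14, -68. Third differences: 42, -6, -54. Fourth differences: -48, -48.
Level-4 differences are constant, so T has degree 4.
Fitting a degree-4 polynomial gives T(m) = -2m^4 + 3m³ - 2m² + m - 3.
Then T(4) = -351.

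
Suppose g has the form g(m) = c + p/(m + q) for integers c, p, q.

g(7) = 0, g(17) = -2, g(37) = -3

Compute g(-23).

(g(m) − c)(m + q) = p for each data point; the three points give a linear system in c and q, then p follows.
Solving: c = -4, q = 3, p = 40, so g(m) = -4 + 40/(m + 3).
Then g(-23) = -4 + 40/(-20) = -6.

-6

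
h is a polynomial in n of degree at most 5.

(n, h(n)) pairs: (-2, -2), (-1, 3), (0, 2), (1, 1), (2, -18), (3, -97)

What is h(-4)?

First differences: 5, -1, -1, -19, -79. Second differences: -6, 0, -18, -60. Third differences: 6, -18, -42. Fourth differences: -24, -24.
Level-4 differences are constant, so h has degree 4.
Fitting a degree-4 polynomial gives h(n) = -n^4 - n³ + n² + 2.
Then h(-4) = -174.

-174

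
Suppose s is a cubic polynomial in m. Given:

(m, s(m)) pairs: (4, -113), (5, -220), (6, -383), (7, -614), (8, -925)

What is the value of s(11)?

First differences: -107, -163, -231, -311. Second differences: -56, -68, -80. Third differences: -12, -12.
Level-3 differences are constant, so s has degree 3.
Fitting a degree-3 polynomial gives s(m) = -2m³ + 2m² - 3m - 5.
Then s(11) = -2458.

-2458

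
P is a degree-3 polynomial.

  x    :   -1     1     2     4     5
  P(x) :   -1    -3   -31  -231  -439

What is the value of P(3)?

Write P(x) = ax³ + bx² + cx + d; the 5 given values yield a linear system in the 4 coefficients.
Solving, P(x) = -3x³ - 3x² + 2x + 1.
Then P(3) = -101.

-101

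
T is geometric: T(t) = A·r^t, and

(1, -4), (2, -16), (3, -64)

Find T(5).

-1024

Consecutive ratio: -16/(-4) = 4, and -64/(-16) = 4, so r = 4.
Then A·4^1 = -4 gives A = -1, and T(t) = -1·4^t.
T(5) = -1·4^5 = -1024.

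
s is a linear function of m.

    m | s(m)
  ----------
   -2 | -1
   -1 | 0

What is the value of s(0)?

1

Write s(m) = am + b; the 2 given values yield a linear system in the 2 coefficients.
Solving, s(m) = m + 1.
Then s(0) = 1.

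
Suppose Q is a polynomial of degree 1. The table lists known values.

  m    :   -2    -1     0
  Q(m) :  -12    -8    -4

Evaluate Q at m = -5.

-24

First differences: 4, 4.
Level-1 differences are constant, so Q has degree 1.
Fitting a degree-1 polynomial gives Q(m) = 4m - 4.
Then Q(-5) = -24.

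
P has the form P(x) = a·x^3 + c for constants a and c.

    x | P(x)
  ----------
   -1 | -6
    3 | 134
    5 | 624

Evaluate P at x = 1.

4

From P(-1) = -6 and P(3) = 134: -1a + c = -6 and 27a + c = 134.
Subtracting: 28a = 140, so a = 5; then c = -6 − 5·(-1) = -1.
So P(x) = 5x³ − 1, and P(1) = 4.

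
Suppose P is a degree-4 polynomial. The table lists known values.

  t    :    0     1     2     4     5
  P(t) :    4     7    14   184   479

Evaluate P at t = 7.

Write P(t) = at^4 + bt³ + ct² + dt + e; the 5 given values yield a linear system in the 5 coefficients.
Solving, P(t) = t^4 - t³ - 2t² + 5t + 4.
Then P(7) = 1999.

1999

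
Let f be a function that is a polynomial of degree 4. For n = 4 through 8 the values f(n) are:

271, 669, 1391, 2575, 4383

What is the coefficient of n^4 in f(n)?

Write f(n) = an^4 + bn³ + cn² + dn + e; the 5 given values yield a linear system in the 5 coefficients.
Solving, f(n) = n^4 + n³ - 4n² + 4n - 1.
The coefficient of n^4 is 1.

1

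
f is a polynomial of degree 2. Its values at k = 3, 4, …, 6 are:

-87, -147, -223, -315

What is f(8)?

First differences: -60, -76, -92. Second differences: -16, -16.
Level-2 differences are constant, so f has degree 2.
Fitting a degree-2 polynomial gives f(k) = -8k² - 4k - 3.
Then f(8) = -547.

-547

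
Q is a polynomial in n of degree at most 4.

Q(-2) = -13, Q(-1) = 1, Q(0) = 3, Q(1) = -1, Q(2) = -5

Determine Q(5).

43

Write Q(n) = an^4 + bn³ + cn² + dn + e; the 5 given values yield a linear system in the 5 coefficients.
Solving, the leading coefficient vanishes, and Q(n) = n³ - 3n² - 2n + 3.
Then Q(5) = 43.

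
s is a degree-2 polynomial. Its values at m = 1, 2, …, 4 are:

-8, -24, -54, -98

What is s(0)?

-6

First differences: -16, -30, -44. Second differences: -14, -14.
Level-2 differences are constant, so s has degree 2.
Fitting a degree-2 polynomial gives s(m) = -7m² + 5m - 6.
Then s(0) = -6.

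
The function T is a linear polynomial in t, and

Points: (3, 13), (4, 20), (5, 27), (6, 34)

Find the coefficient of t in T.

7

First differences: 7, 7, 7.
Level-1 differences are constant, so T has degree 1.
Fitting a degree-1 polynomial gives T(t) = 7t - 8.
The coefficient of t is 7.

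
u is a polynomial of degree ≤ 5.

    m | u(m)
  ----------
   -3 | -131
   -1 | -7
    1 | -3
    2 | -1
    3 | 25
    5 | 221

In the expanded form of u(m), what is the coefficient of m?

Write u(m) = am^5 + bm^4 + cm³ + dm² + em + p; the 6 given values yield a linear system in the 6 coefficients.
Solving, the top 2 coefficients vanish, and u(m) = 3m³ - 6m² - m + 1.
The coefficient of m is -1.

-1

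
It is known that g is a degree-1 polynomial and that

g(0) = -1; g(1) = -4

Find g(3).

Write g(t) = at + b; the 2 given values yield a linear system in the 2 coefficients.
Solving, g(t) = -3t - 1.
Then g(3) = -10.

-10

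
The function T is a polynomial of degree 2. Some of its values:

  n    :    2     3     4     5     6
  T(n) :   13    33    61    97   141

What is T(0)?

First differences: 20, 28, 36, 44. Second differences: 8, 8, 8.
Level-2 differences are constant, so T has degree 2.
Fitting a degree-2 polynomial gives T(n) = 4n² - 3.
The constant term is T(0) = -3.

-3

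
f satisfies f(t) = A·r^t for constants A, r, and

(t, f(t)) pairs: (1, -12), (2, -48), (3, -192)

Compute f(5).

-3072

Consecutive ratio: -48/(-12) = 4, and -192/(-48) = 4, so r = 4.
Then A·4^1 = -12 gives A = -3, and f(t) = -3·4^t.
f(5) = -3·4^5 = -3072.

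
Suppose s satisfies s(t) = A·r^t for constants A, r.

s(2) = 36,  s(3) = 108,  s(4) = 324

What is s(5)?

972

Consecutive ratio: 108/36 = 3, and 324/108 = 3, so r = 3.
Then A·3^2 = 36 gives A = 4, and s(t) = 4·3^t.
s(5) = 4·3^5 = 972.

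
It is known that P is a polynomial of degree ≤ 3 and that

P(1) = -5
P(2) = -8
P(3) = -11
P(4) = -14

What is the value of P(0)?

-2

First differences: -3, -3, -3.
Level-1 differences are constant, so P has degree 1.
Fitting a degree-1 polynomial gives P(n) = -3n - 2.
Then P(0) = -2.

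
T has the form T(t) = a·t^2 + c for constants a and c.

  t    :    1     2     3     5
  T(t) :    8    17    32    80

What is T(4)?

53

From T(1) = 8 and T(2) = 17: 1a + c = 8 and 4a + c = 17.
Subtracting: 3a = 9, so a = 3; then c = 8 − 3·1 = 5.
So T(t) = 3t² + 5, and T(4) = 53.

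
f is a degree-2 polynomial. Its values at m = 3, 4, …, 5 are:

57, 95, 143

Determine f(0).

Write f(m) = am² + bm + c; the 3 given values yield a linear system in the 3 coefficients.
Solving, f(m) = 5m² + 3m + 3.
Then f(0) = 3.

3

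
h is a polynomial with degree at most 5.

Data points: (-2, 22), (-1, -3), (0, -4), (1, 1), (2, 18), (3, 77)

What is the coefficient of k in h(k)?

3

Write h(k) = ak^5 + bk^4 + ck³ + dk² + ek + p; the 6 given values yield a linear system in the 6 coefficients.
Solving, the leading coefficient vanishes, and h(k) = k^4 - k³ + 2k² + 3k - 4.
The coefficient of k is 3.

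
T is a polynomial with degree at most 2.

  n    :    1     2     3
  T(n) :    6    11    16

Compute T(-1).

-4

First differences: 5, 5.
Level-1 differences are constant, so T has degree 1.
Fitting a degree-1 polynomial gives T(n) = 5n + 1.
Then T(-1) = -4.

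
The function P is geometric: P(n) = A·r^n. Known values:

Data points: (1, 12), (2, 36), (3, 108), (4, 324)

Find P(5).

Consecutive ratio: 36/12 = 3, and 108/36 = 3, so r = 3.
Then A·3^1 = 12 gives A = 4, and P(n) = 4·3^n.
P(5) = 4·3^5 = 972.

972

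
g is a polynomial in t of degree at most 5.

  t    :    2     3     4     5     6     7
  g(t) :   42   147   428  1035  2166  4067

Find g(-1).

Write g(t) = at^5 + bt^4 + ct³ + dt² + et + p; the 6 given values yield a linear system in the 6 coefficients.
Solving, the leading coefficient vanishes, and g(t) = 2t^4 - 3t³ + 5t² + 7t.
Then g(-1) = 3.

3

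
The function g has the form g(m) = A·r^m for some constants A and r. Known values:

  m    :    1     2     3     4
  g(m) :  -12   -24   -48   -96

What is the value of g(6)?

-384

Consecutive ratio: -24/(-12) = 2, and -48/(-24) = 2, so r = 2.
Then A·2^1 = -12 gives A = -6, and g(m) = -6·2^m.
g(6) = -6·2^6 = -384.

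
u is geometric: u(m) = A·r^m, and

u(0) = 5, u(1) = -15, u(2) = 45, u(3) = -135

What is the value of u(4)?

405

Consecutive ratio: -15/5 = -3, and 45/(-15) = -3, so r = -3.
Then A·(-3)^0 = 5 gives A = 5, and u(m) = 5·(-3)^m.
u(4) = 5·(-3)^4 = 405.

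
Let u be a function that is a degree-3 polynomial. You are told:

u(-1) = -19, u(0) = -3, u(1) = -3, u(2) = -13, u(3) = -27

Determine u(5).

First differences: 16, 0, -10, -14. Second differences: -16, -10, -4. Third differences: 6, 6.
Level-3 differences are constant, so u has degree 3.
Fitting a degree-3 polynomial gives u(x) = x³ - 8x² + 7x - 3.
Then u(5) = -43.

-43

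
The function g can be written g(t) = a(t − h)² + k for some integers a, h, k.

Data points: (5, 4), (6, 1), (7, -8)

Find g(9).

-44

First differences -3, -9; second difference -6 = 2a, so a = -3.
Expanding, the t-coefficient is −2ah = 6h; matching it to the data gives h = 5, and then k = 4.
So g(t) = -3(t − 5)² + 4.
g(9) = -3·4² + 4 = -44.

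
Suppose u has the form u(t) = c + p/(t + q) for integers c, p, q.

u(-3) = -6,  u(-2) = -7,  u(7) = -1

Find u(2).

(u(t) − c)(t + q) = p for each data point; the three points give a linear system in c and q, then p follows.
Solving: c = -3, q = -1, p = 12, so u(t) = -3 + 12/(t − 1).
Then u(2) = -3 + 12/1 = 9.

9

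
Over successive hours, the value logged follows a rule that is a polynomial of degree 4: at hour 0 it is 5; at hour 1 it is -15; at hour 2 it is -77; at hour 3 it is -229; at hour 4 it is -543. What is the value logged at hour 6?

-2065

Write the value at k as T(k).
Write T(k) = ak^4 + bk³ + ck² + dk + e; the 5 given values yield a linear system in the 5 coefficients.
Solving, T(k) = -k^4 - 2k³ - 8k² - 9k + 5.
Then T(6) = -2065.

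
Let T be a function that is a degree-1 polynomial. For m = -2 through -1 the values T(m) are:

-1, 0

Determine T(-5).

Write T(m) = am + b; the 2 given values yield a linear system in the 2 coefficients.
Solving, T(m) = m + 1.
Then T(-5) = -4.

-4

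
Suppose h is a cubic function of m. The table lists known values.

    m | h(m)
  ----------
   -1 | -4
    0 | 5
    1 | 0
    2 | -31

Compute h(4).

Write h(m) = am³ + bm² + cm + d; the 4 given values yield a linear system in the 4 coefficients.
Solving, h(m) = -2m³ - 7m² + 4m + 5.
Then h(4) = -219.

-219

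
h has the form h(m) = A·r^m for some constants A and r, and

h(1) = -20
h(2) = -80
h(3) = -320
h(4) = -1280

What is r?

4

Consecutive ratio: -80/(-20) = 4, and -320/(-80) = 4, so r = 4.
Then A·4^1 = -20 gives A = -5, and h(m) = -5·4^m.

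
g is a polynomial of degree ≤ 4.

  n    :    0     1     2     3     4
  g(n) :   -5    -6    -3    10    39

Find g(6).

169

First differences: -1, 3, 13, 29. Second differences: 4, 10, 16. Third differences: 6, 6.
Level-3 differences are constant, so g has degree 3.
Fitting a degree-3 polynomial gives g(n) = n³ - n² - n - 5.
Then g(6) = 169.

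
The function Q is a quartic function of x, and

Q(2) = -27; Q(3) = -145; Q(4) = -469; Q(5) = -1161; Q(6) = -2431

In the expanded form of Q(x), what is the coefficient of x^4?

-2

Write Q(x) = ax^4 + bx³ + cx² + dx + e; the 5 given values yield a linear system in the 5 coefficients.
Solving, Q(x) = -2x^4 + x³ - 2x² + 3x - 1.
The coefficient of x^4 is -2.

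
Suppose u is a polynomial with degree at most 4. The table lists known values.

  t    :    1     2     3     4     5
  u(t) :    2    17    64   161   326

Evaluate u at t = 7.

932

First differences: 15, 47, 97, 165. Second differences: 32, 50, 68. Third differences: 18, 18.
Level-3 differences are constant, so u has degree 3.
Fitting a degree-3 polynomial gives u(t) = 3t³ - 2t² + 1.
Then u(7) = 932.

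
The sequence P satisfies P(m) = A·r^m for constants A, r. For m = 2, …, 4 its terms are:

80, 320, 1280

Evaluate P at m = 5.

Consecutive ratio: 320/80 = 4, and 1280/320 = 4, so r = 4.
Then A·4^2 = 80 gives A = 5, and P(m) = 5·4^m.
P(5) = 5·4^5 = 5120.

5120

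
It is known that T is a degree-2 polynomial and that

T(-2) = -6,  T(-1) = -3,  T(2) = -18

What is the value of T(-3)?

Write T(t) = at² + bt + c; the 3 given values yield a linear system in the 3 coefficients.
Solving, T(t) = -2t² - 3t - 4.
Then T(-3) = -13.

-13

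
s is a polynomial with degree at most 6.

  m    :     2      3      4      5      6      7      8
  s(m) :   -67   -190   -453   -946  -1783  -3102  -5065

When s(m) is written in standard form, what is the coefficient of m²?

-6

Write s(m) = am^6 + bm^5 + cm^4 + dm³ + em² + pm + q; the 7 given values yield a linear system in the 7 coefficients.
Solving, the top 2 coefficients vanish, and s(m) = -m^4 - m³ - 6m² - 9m - 1.
The coefficient of m² is -6.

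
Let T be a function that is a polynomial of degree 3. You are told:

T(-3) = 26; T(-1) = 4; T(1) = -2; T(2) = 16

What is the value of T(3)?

56

Write T(n) = an³ + bn² + cn + d; the 4 given values yield a linear system in the 4 coefficients.
Solving, T(n) = n³ + 5n² - 4n - 4.
Then T(3) = 56.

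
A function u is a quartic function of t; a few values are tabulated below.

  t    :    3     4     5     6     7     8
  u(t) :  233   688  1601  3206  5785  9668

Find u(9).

15233

First differences: 455, 913, 1605, 2579, 3883. Second differences: 458, 692, 974, 1304. Third differences: 234, 282, 330. Fourth differences: 48, 48.
Level-4 differences are constant, so u has degree 4.
Fitting a degree-4 polynomial gives u(t) = 2t^4 + 3t³ - t² + t - 4.
Then u(9) = 15233.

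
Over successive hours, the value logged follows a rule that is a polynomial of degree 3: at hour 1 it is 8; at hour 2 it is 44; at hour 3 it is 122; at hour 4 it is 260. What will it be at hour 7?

Write the value at k as h(k).
Write h(k) = ak³ + bk² + ck + d; the 4 given values yield a linear system in the 4 coefficients.
Solving, h(k) = 3k³ + 3k² + 6k - 4.
Then h(7) = 1214.

1214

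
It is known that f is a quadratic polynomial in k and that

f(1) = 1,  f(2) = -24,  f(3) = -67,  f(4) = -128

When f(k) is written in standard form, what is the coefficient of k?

2

First differences: -25, -43, -61. Second differences: -18, -18.
Level-2 differences are constant, so f has degree 2.
Fitting a degree-2 polynomial gives f(k) = -9k² + 2k + 8.
The coefficient of k is 2.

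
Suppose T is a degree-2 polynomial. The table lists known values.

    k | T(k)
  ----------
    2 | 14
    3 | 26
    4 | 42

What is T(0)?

Write T(k) = ak² + bk + c; the 3 given values yield a linear system in the 3 coefficients.
Solving, T(k) = 2k² + 2k + 2.
The constant term is T(0) = 2.

2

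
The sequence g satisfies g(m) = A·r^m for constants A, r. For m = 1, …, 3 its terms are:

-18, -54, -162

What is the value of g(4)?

Consecutive ratio: -54/(-18) = 3, and -162/(-54) = 3, so r = 3.
Then A·3^1 = -18 gives A = -6, and g(m) = -6·3^m.
g(4) = -6·3^4 = -486.

-486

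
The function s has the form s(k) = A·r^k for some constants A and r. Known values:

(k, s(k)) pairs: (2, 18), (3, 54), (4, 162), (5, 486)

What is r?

Consecutive ratio: 54/18 = 3, and 162/54 = 3, so r = 3.
Then A·3^2 = 18 gives A = 2, and s(k) = 2·3^k.

3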